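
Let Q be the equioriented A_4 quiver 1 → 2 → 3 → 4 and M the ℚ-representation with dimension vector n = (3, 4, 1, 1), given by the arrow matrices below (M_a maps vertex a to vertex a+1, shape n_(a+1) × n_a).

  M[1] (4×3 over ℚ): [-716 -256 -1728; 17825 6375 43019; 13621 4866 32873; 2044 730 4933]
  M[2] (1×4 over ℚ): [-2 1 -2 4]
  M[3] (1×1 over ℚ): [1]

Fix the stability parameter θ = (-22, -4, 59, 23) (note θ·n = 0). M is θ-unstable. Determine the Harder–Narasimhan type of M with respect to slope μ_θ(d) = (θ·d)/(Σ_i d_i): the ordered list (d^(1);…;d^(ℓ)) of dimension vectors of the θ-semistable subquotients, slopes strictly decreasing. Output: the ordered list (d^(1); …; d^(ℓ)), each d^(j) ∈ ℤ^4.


Barcode: M ≅ I[1,2]^2, I[1,4], I[2,2]. HN layers by μ_θ (3 steps, strictly decreasing):
  μ^(1)=41; μ^(2)=-4; μ^(3)=-22

((0, 0, 1, 1); (0, 4, 0, 0); (3, 0, 0, 0))


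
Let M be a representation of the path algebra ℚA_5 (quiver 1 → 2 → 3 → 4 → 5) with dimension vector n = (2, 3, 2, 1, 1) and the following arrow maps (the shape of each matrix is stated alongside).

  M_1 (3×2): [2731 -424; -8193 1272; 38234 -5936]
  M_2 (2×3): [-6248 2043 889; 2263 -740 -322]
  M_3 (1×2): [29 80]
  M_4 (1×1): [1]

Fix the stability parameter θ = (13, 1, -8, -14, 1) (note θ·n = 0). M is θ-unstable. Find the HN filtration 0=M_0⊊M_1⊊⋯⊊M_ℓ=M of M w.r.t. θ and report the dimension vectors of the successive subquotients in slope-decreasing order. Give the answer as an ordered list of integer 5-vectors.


Via rank(M_{q-1}∘⋯∘M_p): M ≅ I[1,1], I[1,5], I[2,2], I[2,3].
μ_θ-semistable layers: μ^(1)=13; μ^(2)=1; μ^(3)=-2; μ^(4)=-7/2

((1, 0, 0, 0, 0); (0, 1, 0, 0, 1); (1, 1, 1, 1, 0); (0, 1, 1, 0, 0))


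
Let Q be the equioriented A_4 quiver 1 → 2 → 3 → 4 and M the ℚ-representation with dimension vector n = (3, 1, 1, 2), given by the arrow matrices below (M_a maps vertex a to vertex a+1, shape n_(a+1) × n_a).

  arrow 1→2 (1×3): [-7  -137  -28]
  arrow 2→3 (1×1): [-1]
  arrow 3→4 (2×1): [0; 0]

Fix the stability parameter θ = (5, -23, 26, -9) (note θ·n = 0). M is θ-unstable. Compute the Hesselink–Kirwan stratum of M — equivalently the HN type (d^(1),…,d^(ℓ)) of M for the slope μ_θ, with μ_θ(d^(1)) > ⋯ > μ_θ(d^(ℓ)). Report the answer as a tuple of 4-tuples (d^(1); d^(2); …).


Barcode: M ≅ I[1,1]^2, I[1,3], I[4,4]^2. HN layers by μ_θ (3 steps, strictly decreasing):
  μ^(1)=26; μ^(2)=5; μ^(3)=-9

((0, 0, 1, 0); (2, 0, 0, 0); (1, 1, 0, 2))


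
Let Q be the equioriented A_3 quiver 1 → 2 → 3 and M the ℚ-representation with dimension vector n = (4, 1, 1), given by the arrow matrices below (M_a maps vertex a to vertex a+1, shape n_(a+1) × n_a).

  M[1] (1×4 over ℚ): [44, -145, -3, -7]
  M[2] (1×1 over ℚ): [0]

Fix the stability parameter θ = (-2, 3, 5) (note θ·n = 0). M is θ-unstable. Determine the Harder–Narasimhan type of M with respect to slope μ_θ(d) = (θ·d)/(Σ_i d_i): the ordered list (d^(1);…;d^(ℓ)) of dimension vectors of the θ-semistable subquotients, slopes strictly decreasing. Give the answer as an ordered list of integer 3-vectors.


Via rank(M_{q-1}∘⋯∘M_p): M ≅ I[1,1]^3, I[1,2], I[3,3].
μ_θ-semistable layers: μ^(1)=5; μ^(2)=3; μ^(3)=-2

((0, 0, 1); (0, 1, 0); (4, 0, 0))


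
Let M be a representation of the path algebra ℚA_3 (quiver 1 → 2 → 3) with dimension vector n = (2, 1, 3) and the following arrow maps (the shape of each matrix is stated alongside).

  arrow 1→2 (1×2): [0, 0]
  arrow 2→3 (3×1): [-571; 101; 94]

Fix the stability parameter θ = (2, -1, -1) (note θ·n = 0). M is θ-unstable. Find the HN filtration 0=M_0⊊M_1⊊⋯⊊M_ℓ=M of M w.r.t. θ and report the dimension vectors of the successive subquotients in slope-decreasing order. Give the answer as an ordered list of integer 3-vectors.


Barcode: M ≅ I[1,1]^2, I[2,3], I[3,3]^2. HN layers by μ_θ (2 steps, strictly decreasing):
  μ^(1)=2; μ^(2)=-1

((2, 0, 0); (0, 1, 3))


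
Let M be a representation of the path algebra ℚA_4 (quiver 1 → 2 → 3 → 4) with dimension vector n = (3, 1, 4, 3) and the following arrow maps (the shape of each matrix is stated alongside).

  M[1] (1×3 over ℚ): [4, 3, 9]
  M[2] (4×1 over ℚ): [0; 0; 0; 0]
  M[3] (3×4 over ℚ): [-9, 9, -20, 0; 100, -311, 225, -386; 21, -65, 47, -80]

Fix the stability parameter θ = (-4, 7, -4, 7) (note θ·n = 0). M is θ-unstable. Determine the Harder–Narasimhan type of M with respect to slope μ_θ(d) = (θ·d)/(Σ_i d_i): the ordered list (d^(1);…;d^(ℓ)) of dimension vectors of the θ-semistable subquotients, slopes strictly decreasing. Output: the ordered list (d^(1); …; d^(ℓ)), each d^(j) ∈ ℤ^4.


Barcode: M ≅ I[1,1]^2, I[1,2], I[3,3], I[3,4]^3. HN layers by μ_θ (2 steps, strictly decreasing):
  μ^(1)=7; μ^(2)=-4

((0, 1, 0, 3); (3, 0, 4, 0))


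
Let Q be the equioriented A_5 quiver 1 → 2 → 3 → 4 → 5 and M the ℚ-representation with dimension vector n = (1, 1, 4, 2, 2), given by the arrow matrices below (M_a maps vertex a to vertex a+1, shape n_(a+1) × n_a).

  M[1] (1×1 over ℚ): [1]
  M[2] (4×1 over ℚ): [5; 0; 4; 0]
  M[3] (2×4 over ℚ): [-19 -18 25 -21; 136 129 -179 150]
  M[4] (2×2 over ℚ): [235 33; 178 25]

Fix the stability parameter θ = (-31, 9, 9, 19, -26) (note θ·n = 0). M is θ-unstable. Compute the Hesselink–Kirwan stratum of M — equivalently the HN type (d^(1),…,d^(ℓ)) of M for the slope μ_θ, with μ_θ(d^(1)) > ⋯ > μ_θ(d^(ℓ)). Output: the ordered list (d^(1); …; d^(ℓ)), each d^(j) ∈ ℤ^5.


Via rank(M_{q-1}∘⋯∘M_p): M ≅ I[1,5], I[3,3]^2, I[3,5].
μ_θ-semistable layers: μ^(1)=9; μ^(2)=11/4; μ^(3)=2/3; μ^(4)=-31

((0, 0, 2, 0, 0); (0, 1, 1, 1, 1); (0, 0, 1, 1, 1); (1, 0, 0, 0, 0))


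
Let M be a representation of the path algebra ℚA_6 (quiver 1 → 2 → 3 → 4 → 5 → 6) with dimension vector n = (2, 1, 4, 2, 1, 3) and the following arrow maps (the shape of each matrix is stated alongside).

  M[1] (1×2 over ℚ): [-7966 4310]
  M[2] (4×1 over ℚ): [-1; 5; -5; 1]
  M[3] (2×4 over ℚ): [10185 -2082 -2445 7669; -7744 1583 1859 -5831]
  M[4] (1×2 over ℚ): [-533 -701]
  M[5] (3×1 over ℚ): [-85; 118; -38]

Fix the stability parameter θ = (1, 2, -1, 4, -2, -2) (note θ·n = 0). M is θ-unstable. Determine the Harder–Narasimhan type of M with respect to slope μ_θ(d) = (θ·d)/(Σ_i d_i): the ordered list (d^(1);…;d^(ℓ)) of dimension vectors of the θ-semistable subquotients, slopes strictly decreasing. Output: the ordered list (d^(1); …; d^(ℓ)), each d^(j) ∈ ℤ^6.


Interval decomposition of M: I[1,1], I[1,4], I[3,3]^2, I[3,6], I[6,6]^2.
HN type (ℓ=6): μ^(1)=4; μ^(2)=1; μ^(3)=2/3; μ^(4)=0; μ^(5)=-1; μ^(6)=-2

((0, 0, 0, 1, 0, 0); (1, 0, 0, 0, 0, 0); (1, 1, 1, 0, 0, 0); (0, 0, 0, 1, 1, 1); (0, 0, 3, 0, 0, 0); (0, 0, 0, 0, 0, 2))


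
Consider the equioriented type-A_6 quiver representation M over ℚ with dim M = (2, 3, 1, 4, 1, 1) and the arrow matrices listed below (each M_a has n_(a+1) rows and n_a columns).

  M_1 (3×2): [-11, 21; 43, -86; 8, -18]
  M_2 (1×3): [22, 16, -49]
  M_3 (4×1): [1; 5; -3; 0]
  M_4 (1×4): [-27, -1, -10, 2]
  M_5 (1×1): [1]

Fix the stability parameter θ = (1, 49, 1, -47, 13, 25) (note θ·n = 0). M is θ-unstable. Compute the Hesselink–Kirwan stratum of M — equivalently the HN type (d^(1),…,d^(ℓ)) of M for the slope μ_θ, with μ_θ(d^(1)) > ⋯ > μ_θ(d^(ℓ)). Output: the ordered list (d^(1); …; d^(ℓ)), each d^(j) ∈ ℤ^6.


Barcode: M ≅ I[1,2], I[1,6], I[2,2], I[4,4]^3. HN layers by μ_θ (5 steps, strictly decreasing):
  μ^(1)=49; μ^(2)=25; μ^(3)=13; μ^(4)=1; μ^(5)=-47

((0, 2, 0, 0, 0, 0); (0, 0, 0, 0, 0, 1); (0, 0, 0, 0, 1, 0); (2, 1, 1, 1, 0, 0); (0, 0, 0, 3, 0, 0))


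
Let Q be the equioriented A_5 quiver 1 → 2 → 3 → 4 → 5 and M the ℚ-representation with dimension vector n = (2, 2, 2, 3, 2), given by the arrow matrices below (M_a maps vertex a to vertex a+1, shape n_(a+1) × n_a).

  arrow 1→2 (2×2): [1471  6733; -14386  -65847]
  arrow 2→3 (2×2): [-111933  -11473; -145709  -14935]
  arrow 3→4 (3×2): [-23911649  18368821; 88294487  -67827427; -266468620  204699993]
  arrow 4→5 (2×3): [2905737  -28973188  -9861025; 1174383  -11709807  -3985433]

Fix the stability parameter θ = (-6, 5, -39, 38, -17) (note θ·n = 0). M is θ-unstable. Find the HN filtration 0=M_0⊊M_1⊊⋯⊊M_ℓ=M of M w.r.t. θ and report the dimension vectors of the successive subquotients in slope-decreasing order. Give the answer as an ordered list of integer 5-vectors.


Interval decomposition of M: I[1,5]^2, I[4,4].
HN type (ℓ=3): μ^(1)=38; μ^(2)=21/2; μ^(3)=-40/3

((0, 0, 0, 1, 0); (0, 0, 0, 2, 2); (2, 2, 2, 0, 0))


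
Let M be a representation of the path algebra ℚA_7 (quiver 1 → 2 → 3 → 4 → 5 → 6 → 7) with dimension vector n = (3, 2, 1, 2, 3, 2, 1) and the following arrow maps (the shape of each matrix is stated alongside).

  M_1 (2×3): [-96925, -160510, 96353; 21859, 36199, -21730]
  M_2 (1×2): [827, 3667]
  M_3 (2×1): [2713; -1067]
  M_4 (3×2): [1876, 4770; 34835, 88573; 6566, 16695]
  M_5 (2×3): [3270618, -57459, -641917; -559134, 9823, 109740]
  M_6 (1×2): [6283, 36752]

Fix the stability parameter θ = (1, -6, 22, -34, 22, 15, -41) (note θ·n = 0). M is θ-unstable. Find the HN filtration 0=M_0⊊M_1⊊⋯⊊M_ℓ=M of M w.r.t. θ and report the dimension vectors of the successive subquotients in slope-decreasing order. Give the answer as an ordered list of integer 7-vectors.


Interval decomposition of M: I[1,1], I[1,2], I[1,7], I[4,6], I[5,5].
HN type (ℓ=7): μ^(1)=22; μ^(2)=37/2; μ^(3)=1; μ^(4)=-4/3; μ^(5)=-5/2; μ^(6)=-17/4; μ^(7)=-34

((0, 0, 0, 0, 1, 0, 0); (0, 0, 0, 0, 1, 1, 0); (1, 0, 0, 0, 0, 0, 0); (0, 0, 0, 0, 1, 1, 1); (1, 1, 0, 0, 0, 0, 0); (1, 1, 1, 1, 0, 0, 0); (0, 0, 0, 1, 0, 0, 0))


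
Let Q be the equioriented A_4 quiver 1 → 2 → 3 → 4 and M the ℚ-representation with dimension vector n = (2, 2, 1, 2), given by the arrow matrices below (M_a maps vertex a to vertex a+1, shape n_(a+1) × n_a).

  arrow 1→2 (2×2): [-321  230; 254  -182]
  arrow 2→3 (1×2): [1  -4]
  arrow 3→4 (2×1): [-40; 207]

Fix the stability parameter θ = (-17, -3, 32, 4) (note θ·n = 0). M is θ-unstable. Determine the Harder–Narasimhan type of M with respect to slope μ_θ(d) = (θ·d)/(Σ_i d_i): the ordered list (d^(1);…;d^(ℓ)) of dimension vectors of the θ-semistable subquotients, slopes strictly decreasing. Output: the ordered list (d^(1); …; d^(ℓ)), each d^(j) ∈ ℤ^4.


Via rank(M_{q-1}∘⋯∘M_p): M ≅ I[1,2], I[1,4], I[4,4].
μ_θ-semistable layers: μ^(1)=18; μ^(2)=4; μ^(3)=-3; μ^(4)=-17

((0, 0, 1, 1); (0, 0, 0, 1); (0, 2, 0, 0); (2, 0, 0, 0))


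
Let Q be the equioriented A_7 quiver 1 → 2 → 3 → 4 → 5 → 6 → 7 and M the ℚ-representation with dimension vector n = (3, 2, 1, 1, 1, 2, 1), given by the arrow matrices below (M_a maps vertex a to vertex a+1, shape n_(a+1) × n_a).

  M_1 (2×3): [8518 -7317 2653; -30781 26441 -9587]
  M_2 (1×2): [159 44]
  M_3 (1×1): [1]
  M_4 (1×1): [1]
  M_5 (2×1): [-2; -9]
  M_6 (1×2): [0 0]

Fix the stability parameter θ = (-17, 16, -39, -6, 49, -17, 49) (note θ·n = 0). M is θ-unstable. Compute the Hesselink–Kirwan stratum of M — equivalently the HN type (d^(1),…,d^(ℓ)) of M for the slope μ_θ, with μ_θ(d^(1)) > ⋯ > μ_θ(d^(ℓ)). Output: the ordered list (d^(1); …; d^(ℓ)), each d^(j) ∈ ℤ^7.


Via rank(M_{q-1}∘⋯∘M_p): M ≅ I[1,1], I[1,2], I[1,6], I[6,6], I[7,7].
μ_θ-semistable layers: μ^(1)=49; μ^(2)=16; μ^(3)=-6; μ^(4)=-23/2; μ^(5)=-17

((0, 0, 0, 0, 0, 0, 1); (0, 1, 0, 0, 1, 1, 0); (0, 0, 0, 1, 0, 0, 0); (0, 1, 1, 0, 0, 0, 0); (3, 0, 0, 0, 0, 1, 0))


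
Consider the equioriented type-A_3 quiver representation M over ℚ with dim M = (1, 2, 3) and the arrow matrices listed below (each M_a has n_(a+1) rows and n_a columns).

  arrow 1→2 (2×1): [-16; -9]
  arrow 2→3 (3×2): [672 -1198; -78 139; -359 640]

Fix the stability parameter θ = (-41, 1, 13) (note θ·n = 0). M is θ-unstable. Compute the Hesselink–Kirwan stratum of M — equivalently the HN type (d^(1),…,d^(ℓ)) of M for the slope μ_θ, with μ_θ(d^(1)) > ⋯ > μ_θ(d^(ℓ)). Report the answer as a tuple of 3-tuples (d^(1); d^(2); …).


Via rank(M_{q-1}∘⋯∘M_p): M ≅ I[1,3], I[2,3], I[3,3].
μ_θ-semistable layers: μ^(1)=13; μ^(2)=1; μ^(3)=-41

((0, 0, 3); (0, 2, 0); (1, 0, 0))


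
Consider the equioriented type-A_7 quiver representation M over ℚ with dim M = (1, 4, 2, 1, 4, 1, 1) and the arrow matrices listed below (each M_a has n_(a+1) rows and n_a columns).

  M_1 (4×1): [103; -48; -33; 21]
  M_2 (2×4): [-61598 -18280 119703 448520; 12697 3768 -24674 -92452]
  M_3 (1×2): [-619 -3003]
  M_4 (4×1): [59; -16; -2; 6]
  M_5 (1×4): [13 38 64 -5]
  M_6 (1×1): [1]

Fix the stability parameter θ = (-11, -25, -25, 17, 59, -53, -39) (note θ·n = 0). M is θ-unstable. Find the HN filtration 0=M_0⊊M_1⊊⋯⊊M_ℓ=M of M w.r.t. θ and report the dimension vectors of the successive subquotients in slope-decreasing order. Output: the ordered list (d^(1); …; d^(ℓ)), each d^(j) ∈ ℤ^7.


Barcode: M ≅ I[1,7], I[2,2]^2, I[2,3], I[5,5]^3. HN layers by μ_θ (4 steps, strictly decreasing):
  μ^(1)=59; μ^(2)=-4; μ^(3)=-61/3; μ^(4)=-25

((0, 0, 0, 0, 3, 0, 0); (0, 0, 0, 1, 1, 1, 1); (1, 1, 1, 0, 0, 0, 0); (0, 3, 1, 0, 0, 0, 0))


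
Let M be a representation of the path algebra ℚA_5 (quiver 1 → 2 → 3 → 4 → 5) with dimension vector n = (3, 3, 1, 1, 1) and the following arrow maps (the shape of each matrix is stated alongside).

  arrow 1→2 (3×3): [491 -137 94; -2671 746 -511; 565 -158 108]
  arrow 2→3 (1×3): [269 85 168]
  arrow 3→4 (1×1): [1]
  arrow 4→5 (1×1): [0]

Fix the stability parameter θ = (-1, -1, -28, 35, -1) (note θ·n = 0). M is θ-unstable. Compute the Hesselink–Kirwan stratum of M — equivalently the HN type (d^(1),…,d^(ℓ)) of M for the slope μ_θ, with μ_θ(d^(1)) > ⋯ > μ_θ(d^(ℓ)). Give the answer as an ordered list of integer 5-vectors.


Barcode: M ≅ I[1,2]^2, I[1,4], I[5,5]. HN layers by μ_θ (3 steps, strictly decreasing):
  μ^(1)=35; μ^(2)=-1; μ^(3)=-10

((0, 0, 0, 1, 0); (2, 2, 0, 0, 1); (1, 1, 1, 0, 0))


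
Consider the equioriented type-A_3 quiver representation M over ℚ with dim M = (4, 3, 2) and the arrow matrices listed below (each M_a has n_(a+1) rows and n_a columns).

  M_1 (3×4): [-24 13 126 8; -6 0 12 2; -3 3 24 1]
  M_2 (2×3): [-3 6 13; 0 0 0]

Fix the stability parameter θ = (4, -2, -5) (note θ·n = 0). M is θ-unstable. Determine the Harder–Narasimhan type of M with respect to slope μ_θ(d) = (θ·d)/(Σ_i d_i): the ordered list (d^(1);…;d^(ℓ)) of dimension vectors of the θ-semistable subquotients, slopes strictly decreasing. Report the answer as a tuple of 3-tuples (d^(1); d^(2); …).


Interval decomposition of M: I[1,1]^2, I[1,2], I[1,3], I[2,2], I[3,3].
HN type (ℓ=5): μ^(1)=4; μ^(2)=1; μ^(3)=-1; μ^(4)=-2; μ^(5)=-5

((2, 0, 0); (1, 1, 0); (1, 1, 1); (0, 1, 0); (0, 0, 1))


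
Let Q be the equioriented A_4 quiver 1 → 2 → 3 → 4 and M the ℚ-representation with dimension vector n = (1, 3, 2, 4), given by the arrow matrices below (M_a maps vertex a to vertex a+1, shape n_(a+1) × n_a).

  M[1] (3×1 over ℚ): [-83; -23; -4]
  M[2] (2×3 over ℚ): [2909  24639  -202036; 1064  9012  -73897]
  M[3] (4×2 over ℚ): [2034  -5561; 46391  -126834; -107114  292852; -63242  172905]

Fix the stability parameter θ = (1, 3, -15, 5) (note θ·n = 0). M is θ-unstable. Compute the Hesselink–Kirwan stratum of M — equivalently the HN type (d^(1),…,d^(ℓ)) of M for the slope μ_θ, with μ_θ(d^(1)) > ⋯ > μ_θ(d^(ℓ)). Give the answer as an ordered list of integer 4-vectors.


Interval decomposition of M: I[1,2], I[2,4]^2, I[4,4]^2.
HN type (ℓ=4): μ^(1)=5; μ^(2)=3; μ^(3)=1; μ^(4)=-6

((0, 0, 0, 4); (0, 1, 0, 0); (1, 0, 0, 0); (0, 2, 2, 0))


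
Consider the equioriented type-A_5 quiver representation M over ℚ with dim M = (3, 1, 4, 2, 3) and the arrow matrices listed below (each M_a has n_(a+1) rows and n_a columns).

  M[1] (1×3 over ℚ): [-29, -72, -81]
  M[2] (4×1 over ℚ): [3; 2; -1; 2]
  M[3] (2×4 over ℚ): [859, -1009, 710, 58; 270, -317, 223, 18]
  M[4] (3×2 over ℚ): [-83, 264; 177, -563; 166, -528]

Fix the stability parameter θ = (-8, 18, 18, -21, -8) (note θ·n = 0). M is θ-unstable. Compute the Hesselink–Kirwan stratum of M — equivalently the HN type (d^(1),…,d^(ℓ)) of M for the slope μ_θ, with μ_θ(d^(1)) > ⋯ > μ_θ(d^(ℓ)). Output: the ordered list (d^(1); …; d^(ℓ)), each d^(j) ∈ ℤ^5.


Interval decomposition of M: I[1,1]^2, I[1,5], I[3,3]^2, I[3,5], I[5,5].
HN type (ℓ=4): μ^(1)=18; μ^(2)=7/4; μ^(3)=-11/3; μ^(4)=-8

((0, 0, 2, 0, 0); (0, 1, 1, 1, 1); (0, 0, 1, 1, 1); (3, 0, 0, 0, 1))


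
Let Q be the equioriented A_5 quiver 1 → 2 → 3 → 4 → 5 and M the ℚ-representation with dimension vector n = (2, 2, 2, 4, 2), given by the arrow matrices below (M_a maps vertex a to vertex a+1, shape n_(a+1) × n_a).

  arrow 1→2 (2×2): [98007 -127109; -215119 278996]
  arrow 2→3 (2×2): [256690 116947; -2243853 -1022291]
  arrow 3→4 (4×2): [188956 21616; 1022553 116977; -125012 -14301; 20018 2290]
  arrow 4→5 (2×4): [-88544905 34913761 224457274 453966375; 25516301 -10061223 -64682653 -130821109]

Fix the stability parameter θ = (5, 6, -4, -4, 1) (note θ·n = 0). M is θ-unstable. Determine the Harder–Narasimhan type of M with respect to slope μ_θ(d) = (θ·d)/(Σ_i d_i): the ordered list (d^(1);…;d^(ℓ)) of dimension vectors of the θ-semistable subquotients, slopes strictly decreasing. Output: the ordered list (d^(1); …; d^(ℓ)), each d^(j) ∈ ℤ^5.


Interval decomposition of M: I[1,5]^2, I[4,4]^2.
HN type (ℓ=3): μ^(1)=1; μ^(2)=3/4; μ^(3)=-4

((0, 0, 0, 0, 2); (2, 2, 2, 2, 0); (0, 0, 0, 2, 0))


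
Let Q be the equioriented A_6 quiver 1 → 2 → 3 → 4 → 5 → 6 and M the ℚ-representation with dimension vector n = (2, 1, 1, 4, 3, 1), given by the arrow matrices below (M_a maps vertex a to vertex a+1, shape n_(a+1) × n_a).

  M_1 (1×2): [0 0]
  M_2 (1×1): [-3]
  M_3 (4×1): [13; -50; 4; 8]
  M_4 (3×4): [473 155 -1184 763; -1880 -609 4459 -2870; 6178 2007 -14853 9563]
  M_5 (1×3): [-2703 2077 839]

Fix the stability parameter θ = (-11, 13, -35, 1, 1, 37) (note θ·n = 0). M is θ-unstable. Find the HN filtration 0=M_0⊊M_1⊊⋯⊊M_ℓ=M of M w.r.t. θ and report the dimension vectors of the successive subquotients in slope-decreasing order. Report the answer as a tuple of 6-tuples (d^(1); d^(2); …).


Interval decomposition of M: I[1,1]^2, I[2,6], I[4,4], I[4,5]^2.
HN type (ℓ=3): μ^(1)=37; μ^(2)=1; μ^(3)=-11

((0, 0, 0, 0, 0, 1); (0, 0, 0, 4, 3, 0); (2, 1, 1, 0, 0, 0))


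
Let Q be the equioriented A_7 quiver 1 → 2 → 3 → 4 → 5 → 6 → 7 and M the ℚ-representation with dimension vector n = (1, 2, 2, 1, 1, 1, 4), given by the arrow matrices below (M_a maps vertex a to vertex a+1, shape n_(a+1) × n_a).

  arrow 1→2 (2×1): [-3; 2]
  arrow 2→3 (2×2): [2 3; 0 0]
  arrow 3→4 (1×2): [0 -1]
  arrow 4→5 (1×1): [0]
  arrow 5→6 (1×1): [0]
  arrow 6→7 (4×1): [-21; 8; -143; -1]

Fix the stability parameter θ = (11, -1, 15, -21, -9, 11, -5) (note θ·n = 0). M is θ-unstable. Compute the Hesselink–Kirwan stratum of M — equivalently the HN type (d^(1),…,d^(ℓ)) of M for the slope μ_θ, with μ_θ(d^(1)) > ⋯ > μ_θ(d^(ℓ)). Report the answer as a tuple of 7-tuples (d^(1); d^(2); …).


Interval decomposition of M: I[1,2], I[2,3], I[3,4], I[5,5], I[6,7], I[7,7]^3.
HN type (ℓ=7): μ^(1)=15; μ^(2)=5; μ^(3)=3; μ^(4)=-1; μ^(5)=-3; μ^(6)=-5; μ^(7)=-9

((0, 0, 1, 0, 0, 0, 0); (1, 1, 0, 0, 0, 0, 0); (0, 0, 0, 0, 0, 1, 1); (0, 1, 0, 0, 0, 0, 0); (0, 0, 1, 1, 0, 0, 0); (0, 0, 0, 0, 0, 0, 3); (0, 0, 0, 0, 1, 0, 0))


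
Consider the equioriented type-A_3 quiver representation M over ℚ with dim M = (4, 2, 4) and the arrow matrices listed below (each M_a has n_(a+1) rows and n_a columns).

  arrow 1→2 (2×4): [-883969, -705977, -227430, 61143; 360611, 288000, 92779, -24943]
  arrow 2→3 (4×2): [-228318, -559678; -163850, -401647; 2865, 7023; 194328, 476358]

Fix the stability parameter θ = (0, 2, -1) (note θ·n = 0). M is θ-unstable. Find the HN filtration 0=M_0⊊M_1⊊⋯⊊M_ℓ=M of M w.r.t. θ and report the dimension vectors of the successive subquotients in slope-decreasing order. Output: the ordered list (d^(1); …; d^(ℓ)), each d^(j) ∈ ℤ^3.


Interval decomposition of M: I[1,1]^2, I[1,3]^2, I[3,3]^2.
HN type (ℓ=3): μ^(1)=1/2; μ^(2)=0; μ^(3)=-1

((0, 2, 2); (4, 0, 0); (0, 0, 2))


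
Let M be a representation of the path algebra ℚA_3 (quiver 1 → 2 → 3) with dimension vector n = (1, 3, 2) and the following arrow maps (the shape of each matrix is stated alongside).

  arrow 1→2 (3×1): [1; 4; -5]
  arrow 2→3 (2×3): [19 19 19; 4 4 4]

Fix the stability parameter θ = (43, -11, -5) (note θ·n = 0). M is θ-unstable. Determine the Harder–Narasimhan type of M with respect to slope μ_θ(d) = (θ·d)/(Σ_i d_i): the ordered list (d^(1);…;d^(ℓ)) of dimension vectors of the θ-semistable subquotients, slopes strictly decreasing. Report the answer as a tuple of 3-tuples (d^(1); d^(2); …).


Interval decomposition of M: I[1,2], I[2,2], I[2,3], I[3,3].
HN type (ℓ=3): μ^(1)=16; μ^(2)=-5; μ^(3)=-11

((1, 1, 0); (0, 0, 2); (0, 2, 0))


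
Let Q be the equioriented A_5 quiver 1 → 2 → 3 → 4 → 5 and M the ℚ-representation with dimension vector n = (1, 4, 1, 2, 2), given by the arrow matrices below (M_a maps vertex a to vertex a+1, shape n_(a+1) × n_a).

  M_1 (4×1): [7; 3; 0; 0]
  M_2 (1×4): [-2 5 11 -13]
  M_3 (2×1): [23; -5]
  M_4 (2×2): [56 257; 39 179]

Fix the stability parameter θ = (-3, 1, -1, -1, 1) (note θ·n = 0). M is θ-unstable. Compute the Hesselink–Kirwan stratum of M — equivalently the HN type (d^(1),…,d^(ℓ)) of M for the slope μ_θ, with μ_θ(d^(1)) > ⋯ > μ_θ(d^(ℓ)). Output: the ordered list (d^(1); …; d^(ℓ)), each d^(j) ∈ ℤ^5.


Via rank(M_{q-1}∘⋯∘M_p): M ≅ I[1,5], I[2,2]^3, I[4,5].
μ_θ-semistable layers: μ^(1)=1; μ^(2)=-1/3; μ^(3)=-1; μ^(4)=-3

((0, 3, 0, 0, 2); (0, 1, 1, 1, 0); (0, 0, 0, 1, 0); (1, 0, 0, 0, 0))


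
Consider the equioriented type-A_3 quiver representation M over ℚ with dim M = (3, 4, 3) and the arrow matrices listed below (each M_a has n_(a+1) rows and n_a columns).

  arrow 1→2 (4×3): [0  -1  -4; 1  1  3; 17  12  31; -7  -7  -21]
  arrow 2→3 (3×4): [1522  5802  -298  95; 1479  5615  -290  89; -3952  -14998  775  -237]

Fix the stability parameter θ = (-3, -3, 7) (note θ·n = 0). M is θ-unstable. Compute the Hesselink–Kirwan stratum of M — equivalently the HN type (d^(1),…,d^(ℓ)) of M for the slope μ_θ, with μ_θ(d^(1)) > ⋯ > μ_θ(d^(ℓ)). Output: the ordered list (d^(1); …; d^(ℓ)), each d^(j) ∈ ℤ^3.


Via rank(M_{q-1}∘⋯∘M_p): M ≅ I[1,1], I[1,3]^2, I[2,2], I[2,3].
μ_θ-semistable layers: μ^(1)=7; μ^(2)=-3

((0, 0, 3); (3, 4, 0))


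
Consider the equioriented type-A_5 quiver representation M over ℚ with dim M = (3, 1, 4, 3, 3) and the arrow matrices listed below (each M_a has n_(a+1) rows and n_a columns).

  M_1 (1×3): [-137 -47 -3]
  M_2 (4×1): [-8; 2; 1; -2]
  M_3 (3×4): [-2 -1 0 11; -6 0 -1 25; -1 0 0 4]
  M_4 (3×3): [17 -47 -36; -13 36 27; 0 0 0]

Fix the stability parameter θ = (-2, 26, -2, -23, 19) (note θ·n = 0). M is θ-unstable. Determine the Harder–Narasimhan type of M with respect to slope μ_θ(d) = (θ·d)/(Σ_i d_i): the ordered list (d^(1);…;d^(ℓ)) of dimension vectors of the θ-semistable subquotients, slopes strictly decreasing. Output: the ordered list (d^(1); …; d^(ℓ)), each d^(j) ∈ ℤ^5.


Via rank(M_{q-1}∘⋯∘M_p): M ≅ I[1,1]^2, I[1,5], I[3,3], I[3,4], I[3,5], I[5,5].
μ_θ-semistable layers: μ^(1)=19; μ^(2)=1/3; μ^(3)=-2; μ^(4)=-25/2

((0, 0, 0, 0, 3); (0, 1, 1, 1, 0); (3, 0, 1, 0, 0); (0, 0, 2, 2, 0))


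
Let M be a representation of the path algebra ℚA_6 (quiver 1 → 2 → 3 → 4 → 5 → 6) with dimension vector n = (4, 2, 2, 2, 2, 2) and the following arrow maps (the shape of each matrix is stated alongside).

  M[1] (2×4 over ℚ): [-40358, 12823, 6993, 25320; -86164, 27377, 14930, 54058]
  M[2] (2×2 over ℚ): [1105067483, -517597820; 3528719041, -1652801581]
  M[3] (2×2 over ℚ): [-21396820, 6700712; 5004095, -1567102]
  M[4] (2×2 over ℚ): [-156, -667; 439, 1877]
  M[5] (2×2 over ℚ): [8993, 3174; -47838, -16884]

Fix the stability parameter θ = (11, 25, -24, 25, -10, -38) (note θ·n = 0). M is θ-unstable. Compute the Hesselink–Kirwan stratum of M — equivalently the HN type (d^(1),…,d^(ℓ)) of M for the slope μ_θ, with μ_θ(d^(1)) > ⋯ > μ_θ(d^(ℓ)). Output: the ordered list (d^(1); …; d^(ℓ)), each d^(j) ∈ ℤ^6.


Barcode: M ≅ I[1,1]^2, I[1,3], I[1,6], I[4,5], I[6,6]. HN layers by μ_θ (5 steps, strictly decreasing):
  μ^(1)=11; μ^(2)=15/2; μ^(3)=4; μ^(4)=-11/6; μ^(5)=-38

((2, 0, 0, 0, 0, 0); (0, 0, 0, 1, 1, 0); (1, 1, 1, 0, 0, 0); (1, 1, 1, 1, 1, 1); (0, 0, 0, 0, 0, 1))


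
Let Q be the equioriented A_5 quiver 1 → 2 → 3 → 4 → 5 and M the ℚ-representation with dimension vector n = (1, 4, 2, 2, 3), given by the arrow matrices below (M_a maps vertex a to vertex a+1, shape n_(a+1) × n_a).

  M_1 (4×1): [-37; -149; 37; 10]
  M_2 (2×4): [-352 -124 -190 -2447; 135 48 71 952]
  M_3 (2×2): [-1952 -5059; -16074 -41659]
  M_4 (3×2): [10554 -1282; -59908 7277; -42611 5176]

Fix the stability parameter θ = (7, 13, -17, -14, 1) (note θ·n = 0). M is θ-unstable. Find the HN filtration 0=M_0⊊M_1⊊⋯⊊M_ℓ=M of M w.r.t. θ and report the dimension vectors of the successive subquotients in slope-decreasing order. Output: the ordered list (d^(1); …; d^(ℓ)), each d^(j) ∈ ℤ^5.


Via rank(M_{q-1}∘⋯∘M_p): M ≅ I[1,2], I[2,2], I[2,5]^2, I[5,5].
μ_θ-semistable layers: μ^(1)=13; μ^(2)=7; μ^(3)=1; μ^(4)=-6

((0, 2, 0, 0, 0); (1, 0, 0, 0, 0); (0, 0, 0, 0, 3); (0, 2, 2, 2, 0))


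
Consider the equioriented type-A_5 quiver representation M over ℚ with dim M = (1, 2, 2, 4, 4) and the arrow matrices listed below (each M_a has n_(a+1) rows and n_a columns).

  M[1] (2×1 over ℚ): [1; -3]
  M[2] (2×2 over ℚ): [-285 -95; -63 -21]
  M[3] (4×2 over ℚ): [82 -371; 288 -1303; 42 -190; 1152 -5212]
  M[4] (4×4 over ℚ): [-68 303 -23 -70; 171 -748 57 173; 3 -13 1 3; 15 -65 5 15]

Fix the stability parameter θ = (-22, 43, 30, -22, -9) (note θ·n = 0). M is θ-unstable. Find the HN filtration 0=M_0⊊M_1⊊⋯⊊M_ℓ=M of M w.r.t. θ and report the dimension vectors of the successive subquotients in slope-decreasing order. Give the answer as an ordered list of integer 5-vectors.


Interval decomposition of M: I[1,2], I[2,5], I[3,5], I[4,4], I[4,5], I[5,5].
HN type (ℓ=5): μ^(1)=43; μ^(2)=21/2; μ^(3)=-1/3; μ^(4)=-9; μ^(5)=-22

((0, 1, 0, 0, 0); (0, 1, 1, 1, 1); (0, 0, 1, 1, 1); (0, 0, 0, 0, 2); (1, 0, 0, 2, 0))


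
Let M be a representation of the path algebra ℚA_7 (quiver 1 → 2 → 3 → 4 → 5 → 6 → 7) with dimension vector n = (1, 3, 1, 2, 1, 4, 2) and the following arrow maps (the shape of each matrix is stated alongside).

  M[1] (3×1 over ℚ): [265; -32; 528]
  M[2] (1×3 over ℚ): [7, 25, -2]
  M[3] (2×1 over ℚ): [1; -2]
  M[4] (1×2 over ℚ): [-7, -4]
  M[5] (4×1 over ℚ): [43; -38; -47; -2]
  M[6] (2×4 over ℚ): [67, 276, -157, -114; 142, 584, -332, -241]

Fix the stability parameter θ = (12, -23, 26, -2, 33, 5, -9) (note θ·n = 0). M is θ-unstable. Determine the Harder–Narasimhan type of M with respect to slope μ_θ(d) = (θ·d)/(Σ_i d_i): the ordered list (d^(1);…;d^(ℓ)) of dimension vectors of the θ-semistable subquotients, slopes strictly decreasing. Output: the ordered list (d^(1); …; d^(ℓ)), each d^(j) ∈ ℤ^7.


Via rank(M_{q-1}∘⋯∘M_p): M ≅ I[1,6], I[2,2]^2, I[4,4], I[6,6], I[6,7]^2.
μ_θ-semistable layers: μ^(1)=19; μ^(2)=12; μ^(3)=5; μ^(4)=-2; μ^(5)=-11/2; μ^(6)=-23

((0, 0, 0, 0, 1, 1, 0); (0, 0, 1, 1, 0, 0, 0); (0, 0, 0, 0, 0, 1, 0); (0, 0, 0, 1, 0, 2, 2); (1, 1, 0, 0, 0, 0, 0); (0, 2, 0, 0, 0, 0, 0))


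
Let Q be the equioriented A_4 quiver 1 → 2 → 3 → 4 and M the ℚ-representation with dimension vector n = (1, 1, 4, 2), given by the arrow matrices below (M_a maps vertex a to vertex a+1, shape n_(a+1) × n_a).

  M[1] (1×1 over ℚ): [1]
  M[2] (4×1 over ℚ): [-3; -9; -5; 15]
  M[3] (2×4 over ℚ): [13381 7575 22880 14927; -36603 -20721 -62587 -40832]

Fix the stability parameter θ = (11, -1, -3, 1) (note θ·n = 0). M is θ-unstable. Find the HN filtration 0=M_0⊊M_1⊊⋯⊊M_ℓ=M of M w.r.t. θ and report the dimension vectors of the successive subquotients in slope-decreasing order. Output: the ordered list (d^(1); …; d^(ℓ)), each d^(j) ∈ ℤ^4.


Interval decomposition of M: I[1,4], I[3,3]^2, I[3,4].
HN type (ℓ=3): μ^(1)=2; μ^(2)=1; μ^(3)=-3

((1, 1, 1, 1); (0, 0, 0, 1); (0, 0, 3, 0))


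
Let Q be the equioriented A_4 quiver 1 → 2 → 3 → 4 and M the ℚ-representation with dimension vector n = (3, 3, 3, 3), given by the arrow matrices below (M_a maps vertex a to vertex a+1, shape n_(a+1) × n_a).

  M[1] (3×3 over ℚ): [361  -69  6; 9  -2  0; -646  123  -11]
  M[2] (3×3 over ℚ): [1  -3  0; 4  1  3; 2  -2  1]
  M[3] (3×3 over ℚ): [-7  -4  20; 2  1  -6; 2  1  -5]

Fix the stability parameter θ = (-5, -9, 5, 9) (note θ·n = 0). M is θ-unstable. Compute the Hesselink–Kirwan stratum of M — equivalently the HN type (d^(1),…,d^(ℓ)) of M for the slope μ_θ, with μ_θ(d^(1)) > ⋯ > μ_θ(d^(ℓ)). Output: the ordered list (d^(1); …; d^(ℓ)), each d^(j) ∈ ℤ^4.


Interval decomposition of M: I[1,4]^3.
HN type (ℓ=3): μ^(1)=9; μ^(2)=5; μ^(3)=-7

((0, 0, 0, 3); (0, 0, 3, 0); (3, 3, 0, 0))


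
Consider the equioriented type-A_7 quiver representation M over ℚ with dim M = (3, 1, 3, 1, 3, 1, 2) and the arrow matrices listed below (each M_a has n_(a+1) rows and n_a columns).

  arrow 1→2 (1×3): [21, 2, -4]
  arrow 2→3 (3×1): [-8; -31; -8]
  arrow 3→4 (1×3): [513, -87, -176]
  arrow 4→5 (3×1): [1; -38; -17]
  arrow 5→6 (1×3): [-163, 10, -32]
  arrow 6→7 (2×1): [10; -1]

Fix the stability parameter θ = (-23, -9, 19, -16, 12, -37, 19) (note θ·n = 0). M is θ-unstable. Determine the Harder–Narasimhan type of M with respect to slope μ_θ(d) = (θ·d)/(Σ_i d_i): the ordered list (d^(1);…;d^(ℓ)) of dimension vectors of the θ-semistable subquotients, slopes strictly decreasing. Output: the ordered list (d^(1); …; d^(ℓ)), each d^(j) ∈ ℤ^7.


Via rank(M_{q-1}∘⋯∘M_p): M ≅ I[1,1]^2, I[1,7], I[3,3]^2, I[5,5]^2, I[7,7].
μ_θ-semistable layers: μ^(1)=19; μ^(2)=12; μ^(3)=-11/2; μ^(4)=-9; μ^(5)=-23

((0, 0, 2, 0, 0, 0, 2); (0, 0, 0, 0, 2, 0, 0); (0, 0, 1, 1, 1, 1, 0); (0, 1, 0, 0, 0, 0, 0); (3, 0, 0, 0, 0, 0, 0))


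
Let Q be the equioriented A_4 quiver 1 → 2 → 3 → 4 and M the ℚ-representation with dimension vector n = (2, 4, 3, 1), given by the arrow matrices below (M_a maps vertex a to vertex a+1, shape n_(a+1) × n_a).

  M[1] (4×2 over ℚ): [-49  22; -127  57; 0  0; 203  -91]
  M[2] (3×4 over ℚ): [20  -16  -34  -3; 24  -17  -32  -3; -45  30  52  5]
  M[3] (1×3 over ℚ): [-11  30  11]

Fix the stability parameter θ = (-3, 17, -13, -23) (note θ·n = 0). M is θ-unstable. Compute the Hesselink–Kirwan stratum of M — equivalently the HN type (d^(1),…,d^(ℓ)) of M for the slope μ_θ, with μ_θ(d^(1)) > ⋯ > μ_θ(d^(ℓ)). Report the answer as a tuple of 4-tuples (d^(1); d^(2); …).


Via rank(M_{q-1}∘⋯∘M_p): M ≅ I[1,3], I[1,4], I[2,2], I[2,3].
μ_θ-semistable layers: μ^(1)=17; μ^(2)=2; μ^(3)=-3; μ^(4)=-11/2

((0, 1, 0, 0); (0, 2, 2, 0); (1, 0, 0, 0); (1, 1, 1, 1))


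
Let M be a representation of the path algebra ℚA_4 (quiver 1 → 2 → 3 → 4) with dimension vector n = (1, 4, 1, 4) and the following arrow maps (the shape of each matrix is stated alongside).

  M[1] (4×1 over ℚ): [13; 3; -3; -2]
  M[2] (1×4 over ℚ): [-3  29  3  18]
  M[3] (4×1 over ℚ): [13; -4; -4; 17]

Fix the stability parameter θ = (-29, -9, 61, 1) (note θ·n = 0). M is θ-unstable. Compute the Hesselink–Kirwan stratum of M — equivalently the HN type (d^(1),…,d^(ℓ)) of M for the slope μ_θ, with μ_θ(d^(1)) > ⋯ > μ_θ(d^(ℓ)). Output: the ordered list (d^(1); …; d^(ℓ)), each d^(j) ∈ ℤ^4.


Via rank(M_{q-1}∘⋯∘M_p): M ≅ I[1,4], I[2,2]^3, I[4,4]^3.
μ_θ-semistable layers: μ^(1)=31; μ^(2)=1; μ^(3)=-9; μ^(4)=-29

((0, 0, 1, 1); (0, 0, 0, 3); (0, 4, 0, 0); (1, 0, 0, 0))


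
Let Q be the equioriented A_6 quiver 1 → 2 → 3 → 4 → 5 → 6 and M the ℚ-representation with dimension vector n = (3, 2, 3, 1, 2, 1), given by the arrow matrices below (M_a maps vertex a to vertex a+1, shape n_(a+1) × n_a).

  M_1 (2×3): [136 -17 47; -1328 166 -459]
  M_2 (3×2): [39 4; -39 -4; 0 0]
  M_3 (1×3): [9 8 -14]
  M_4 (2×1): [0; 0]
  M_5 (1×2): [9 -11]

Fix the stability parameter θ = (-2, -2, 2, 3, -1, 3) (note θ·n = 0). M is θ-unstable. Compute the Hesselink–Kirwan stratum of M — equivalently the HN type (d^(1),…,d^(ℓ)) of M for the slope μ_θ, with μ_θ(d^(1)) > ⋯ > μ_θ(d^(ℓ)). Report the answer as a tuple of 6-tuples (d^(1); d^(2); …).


Interval decomposition of M: I[1,1], I[1,2], I[1,4], I[3,3]^2, I[5,5], I[5,6].
HN type (ℓ=4): μ^(1)=3; μ^(2)=2; μ^(3)=-1; μ^(4)=-2

((0, 0, 0, 1, 0, 1); (0, 0, 3, 0, 0, 0); (0, 0, 0, 0, 2, 0); (3, 2, 0, 0, 0, 0))


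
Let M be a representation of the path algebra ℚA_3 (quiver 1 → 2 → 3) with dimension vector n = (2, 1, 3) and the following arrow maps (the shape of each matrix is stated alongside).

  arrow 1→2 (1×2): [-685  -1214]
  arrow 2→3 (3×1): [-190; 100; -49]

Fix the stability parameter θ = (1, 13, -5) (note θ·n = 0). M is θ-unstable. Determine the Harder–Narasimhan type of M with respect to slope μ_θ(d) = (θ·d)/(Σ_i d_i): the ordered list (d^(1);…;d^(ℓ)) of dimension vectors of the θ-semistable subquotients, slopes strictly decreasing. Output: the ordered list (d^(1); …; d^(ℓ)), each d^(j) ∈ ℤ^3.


Via rank(M_{q-1}∘⋯∘M_p): M ≅ I[1,1], I[1,3], I[3,3]^2.
μ_θ-semistable layers: μ^(1)=4; μ^(2)=1; μ^(3)=-5

((0, 1, 1); (2, 0, 0); (0, 0, 2))


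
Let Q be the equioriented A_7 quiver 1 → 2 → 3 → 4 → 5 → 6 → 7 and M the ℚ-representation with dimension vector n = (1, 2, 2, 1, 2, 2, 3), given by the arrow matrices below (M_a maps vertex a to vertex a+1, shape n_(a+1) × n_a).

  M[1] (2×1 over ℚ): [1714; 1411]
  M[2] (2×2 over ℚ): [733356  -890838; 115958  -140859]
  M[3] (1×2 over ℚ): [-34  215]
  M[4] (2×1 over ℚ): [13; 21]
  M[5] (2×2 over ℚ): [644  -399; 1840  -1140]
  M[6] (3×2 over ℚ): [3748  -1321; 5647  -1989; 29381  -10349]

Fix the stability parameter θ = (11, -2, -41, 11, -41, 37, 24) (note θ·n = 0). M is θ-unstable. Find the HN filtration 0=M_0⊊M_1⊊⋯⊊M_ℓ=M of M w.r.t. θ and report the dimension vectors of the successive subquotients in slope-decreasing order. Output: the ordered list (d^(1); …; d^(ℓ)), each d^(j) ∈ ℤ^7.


Via rank(M_{q-1}∘⋯∘M_p): M ≅ I[1,7], I[2,2], I[3,3], I[5,5], I[6,7], I[7,7].
μ_θ-semistable layers: μ^(1)=61/2; μ^(2)=24; μ^(3)=-2; μ^(4)=-62/5; μ^(5)=-41

((0, 0, 0, 0, 0, 2, 2); (0, 0, 0, 0, 0, 0, 1); (0, 1, 0, 0, 0, 0, 0); (1, 1, 1, 1, 1, 0, 0); (0, 0, 1, 0, 1, 0, 0))


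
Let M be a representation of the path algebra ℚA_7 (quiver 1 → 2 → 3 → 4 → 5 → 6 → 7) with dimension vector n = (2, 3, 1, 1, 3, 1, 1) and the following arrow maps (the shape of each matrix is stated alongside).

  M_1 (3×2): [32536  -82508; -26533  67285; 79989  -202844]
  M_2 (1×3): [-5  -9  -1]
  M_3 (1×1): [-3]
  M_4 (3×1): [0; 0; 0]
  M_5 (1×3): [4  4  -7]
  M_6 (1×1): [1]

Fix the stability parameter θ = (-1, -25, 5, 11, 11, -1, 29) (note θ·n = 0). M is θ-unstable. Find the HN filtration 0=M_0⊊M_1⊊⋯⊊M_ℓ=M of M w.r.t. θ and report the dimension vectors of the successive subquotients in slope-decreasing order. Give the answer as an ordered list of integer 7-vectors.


Via rank(M_{q-1}∘⋯∘M_p): M ≅ I[1,2], I[1,4], I[2,2], I[5,5]^2, I[5,7].
μ_θ-semistable layers: μ^(1)=29; μ^(2)=11; μ^(3)=5; μ^(4)=-13; μ^(5)=-25

((0, 0, 0, 0, 0, 0, 1); (0, 0, 0, 1, 2, 0, 0); (0, 0, 1, 0, 1, 1, 0); (2, 2, 0, 0, 0, 0, 0); (0, 1, 0, 0, 0, 0, 0))


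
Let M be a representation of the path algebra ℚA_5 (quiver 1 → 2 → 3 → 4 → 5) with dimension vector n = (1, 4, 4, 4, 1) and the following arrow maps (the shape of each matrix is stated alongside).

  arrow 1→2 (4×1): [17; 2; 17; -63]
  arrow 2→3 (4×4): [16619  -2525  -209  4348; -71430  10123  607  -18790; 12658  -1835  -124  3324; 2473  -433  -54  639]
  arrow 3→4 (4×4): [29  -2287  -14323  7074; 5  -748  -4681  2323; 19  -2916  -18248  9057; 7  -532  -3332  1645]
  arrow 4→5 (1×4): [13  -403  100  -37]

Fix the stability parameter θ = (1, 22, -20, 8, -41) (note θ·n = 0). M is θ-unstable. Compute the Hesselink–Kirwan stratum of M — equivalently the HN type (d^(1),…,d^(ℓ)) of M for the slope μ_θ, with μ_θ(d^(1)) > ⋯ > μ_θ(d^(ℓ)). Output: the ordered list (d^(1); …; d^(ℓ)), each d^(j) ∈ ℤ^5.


Interval decomposition of M: I[1,5], I[2,3], I[2,4]^2, I[4,4].
HN type (ℓ=3): μ^(1)=8; μ^(2)=1; μ^(3)=-6

((0, 0, 0, 3, 0); (0, 3, 3, 0, 0); (1, 1, 1, 1, 1))


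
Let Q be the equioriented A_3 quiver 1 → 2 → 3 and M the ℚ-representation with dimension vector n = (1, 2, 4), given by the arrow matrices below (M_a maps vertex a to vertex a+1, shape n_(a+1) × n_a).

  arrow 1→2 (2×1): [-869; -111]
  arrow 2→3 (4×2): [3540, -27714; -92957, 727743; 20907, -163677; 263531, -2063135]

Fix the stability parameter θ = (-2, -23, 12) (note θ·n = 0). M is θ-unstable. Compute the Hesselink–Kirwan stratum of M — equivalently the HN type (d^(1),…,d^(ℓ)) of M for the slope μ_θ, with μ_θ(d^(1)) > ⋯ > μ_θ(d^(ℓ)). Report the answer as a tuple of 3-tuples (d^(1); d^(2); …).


Barcode: M ≅ I[1,3], I[2,3], I[3,3]^2. HN layers by μ_θ (3 steps, strictly decreasing):
  μ^(1)=12; μ^(2)=-25/2; μ^(3)=-23

((0, 0, 4); (1, 1, 0); (0, 1, 0))


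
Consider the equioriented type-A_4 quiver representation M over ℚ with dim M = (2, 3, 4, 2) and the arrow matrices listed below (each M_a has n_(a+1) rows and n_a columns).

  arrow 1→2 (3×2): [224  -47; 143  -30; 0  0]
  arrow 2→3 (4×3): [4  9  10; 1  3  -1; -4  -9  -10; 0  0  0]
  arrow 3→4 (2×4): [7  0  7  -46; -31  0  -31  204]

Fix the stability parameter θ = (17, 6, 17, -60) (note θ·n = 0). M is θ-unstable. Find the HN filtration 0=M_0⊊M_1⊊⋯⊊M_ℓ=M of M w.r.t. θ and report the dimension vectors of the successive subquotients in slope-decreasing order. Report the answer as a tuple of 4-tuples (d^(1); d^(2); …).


Barcode: M ≅ I[1,3]^2, I[2,2], I[3,4]^2. HN layers by μ_θ (4 steps, strictly decreasing):
  μ^(1)=17; μ^(2)=23/2; μ^(3)=6; μ^(4)=-43/2

((0, 0, 2, 0); (2, 2, 0, 0); (0, 1, 0, 0); (0, 0, 2, 2))


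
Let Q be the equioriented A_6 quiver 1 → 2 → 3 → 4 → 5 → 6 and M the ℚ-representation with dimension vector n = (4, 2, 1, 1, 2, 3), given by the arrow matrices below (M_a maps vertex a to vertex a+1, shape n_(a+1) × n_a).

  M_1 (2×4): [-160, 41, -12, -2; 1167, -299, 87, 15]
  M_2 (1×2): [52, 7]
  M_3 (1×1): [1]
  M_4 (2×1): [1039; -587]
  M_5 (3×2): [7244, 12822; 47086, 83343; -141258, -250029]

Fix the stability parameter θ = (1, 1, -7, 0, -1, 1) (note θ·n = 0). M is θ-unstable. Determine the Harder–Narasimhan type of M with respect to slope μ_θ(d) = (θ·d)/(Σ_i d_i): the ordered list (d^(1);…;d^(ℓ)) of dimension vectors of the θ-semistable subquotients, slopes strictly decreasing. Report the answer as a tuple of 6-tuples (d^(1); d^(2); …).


Interval decomposition of M: I[1,1]^2, I[1,2], I[1,6], I[5,5], I[6,6]^2.
HN type (ℓ=4): μ^(1)=1; μ^(2)=-1/2; μ^(3)=-1; μ^(4)=-5/3

((3, 1, 0, 0, 0, 3); (0, 0, 0, 1, 1, 0); (0, 0, 0, 0, 1, 0); (1, 1, 1, 0, 0, 0))
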